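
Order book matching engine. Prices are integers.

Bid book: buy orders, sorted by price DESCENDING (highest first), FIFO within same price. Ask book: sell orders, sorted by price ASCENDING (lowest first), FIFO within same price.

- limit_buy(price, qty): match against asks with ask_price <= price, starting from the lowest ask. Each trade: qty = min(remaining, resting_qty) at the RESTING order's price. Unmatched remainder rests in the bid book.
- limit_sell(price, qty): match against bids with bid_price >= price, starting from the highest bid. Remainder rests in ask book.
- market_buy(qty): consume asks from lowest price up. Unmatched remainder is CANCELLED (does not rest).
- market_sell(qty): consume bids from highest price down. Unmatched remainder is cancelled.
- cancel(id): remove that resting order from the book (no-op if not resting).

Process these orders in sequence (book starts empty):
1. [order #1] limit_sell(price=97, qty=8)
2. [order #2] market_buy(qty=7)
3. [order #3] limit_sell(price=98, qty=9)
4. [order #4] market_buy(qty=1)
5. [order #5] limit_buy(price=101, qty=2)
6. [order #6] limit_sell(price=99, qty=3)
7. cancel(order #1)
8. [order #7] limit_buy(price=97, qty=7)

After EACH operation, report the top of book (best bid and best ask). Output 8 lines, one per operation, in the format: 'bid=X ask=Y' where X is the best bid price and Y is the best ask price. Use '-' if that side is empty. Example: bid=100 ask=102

Answer: bid=- ask=97
bid=- ask=97
bid=- ask=97
bid=- ask=98
bid=- ask=98
bid=- ask=98
bid=- ask=98
bid=97 ask=98

Derivation:
After op 1 [order #1] limit_sell(price=97, qty=8): fills=none; bids=[-] asks=[#1:8@97]
After op 2 [order #2] market_buy(qty=7): fills=#2x#1:7@97; bids=[-] asks=[#1:1@97]
After op 3 [order #3] limit_sell(price=98, qty=9): fills=none; bids=[-] asks=[#1:1@97 #3:9@98]
After op 4 [order #4] market_buy(qty=1): fills=#4x#1:1@97; bids=[-] asks=[#3:9@98]
After op 5 [order #5] limit_buy(price=101, qty=2): fills=#5x#3:2@98; bids=[-] asks=[#3:7@98]
After op 6 [order #6] limit_sell(price=99, qty=3): fills=none; bids=[-] asks=[#3:7@98 #6:3@99]
After op 7 cancel(order #1): fills=none; bids=[-] asks=[#3:7@98 #6:3@99]
After op 8 [order #7] limit_buy(price=97, qty=7): fills=none; bids=[#7:7@97] asks=[#3:7@98 #6:3@99]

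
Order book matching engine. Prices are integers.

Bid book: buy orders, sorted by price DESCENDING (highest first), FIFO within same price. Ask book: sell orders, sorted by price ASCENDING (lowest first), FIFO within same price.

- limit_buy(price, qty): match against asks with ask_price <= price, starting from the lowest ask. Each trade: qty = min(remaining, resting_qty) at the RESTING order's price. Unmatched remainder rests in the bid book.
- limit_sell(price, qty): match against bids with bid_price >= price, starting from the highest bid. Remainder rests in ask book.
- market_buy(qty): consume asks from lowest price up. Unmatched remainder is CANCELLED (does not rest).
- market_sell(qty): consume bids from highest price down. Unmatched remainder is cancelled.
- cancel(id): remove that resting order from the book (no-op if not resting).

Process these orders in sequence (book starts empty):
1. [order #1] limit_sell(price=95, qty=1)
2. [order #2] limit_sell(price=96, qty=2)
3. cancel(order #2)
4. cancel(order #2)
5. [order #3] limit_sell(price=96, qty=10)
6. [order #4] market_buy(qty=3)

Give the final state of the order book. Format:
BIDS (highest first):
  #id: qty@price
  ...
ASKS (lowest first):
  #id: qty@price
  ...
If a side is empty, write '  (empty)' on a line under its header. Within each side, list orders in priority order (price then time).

Answer: BIDS (highest first):
  (empty)
ASKS (lowest first):
  #3: 8@96

Derivation:
After op 1 [order #1] limit_sell(price=95, qty=1): fills=none; bids=[-] asks=[#1:1@95]
After op 2 [order #2] limit_sell(price=96, qty=2): fills=none; bids=[-] asks=[#1:1@95 #2:2@96]
After op 3 cancel(order #2): fills=none; bids=[-] asks=[#1:1@95]
After op 4 cancel(order #2): fills=none; bids=[-] asks=[#1:1@95]
After op 5 [order #3] limit_sell(price=96, qty=10): fills=none; bids=[-] asks=[#1:1@95 #3:10@96]
After op 6 [order #4] market_buy(qty=3): fills=#4x#1:1@95 #4x#3:2@96; bids=[-] asks=[#3:8@96]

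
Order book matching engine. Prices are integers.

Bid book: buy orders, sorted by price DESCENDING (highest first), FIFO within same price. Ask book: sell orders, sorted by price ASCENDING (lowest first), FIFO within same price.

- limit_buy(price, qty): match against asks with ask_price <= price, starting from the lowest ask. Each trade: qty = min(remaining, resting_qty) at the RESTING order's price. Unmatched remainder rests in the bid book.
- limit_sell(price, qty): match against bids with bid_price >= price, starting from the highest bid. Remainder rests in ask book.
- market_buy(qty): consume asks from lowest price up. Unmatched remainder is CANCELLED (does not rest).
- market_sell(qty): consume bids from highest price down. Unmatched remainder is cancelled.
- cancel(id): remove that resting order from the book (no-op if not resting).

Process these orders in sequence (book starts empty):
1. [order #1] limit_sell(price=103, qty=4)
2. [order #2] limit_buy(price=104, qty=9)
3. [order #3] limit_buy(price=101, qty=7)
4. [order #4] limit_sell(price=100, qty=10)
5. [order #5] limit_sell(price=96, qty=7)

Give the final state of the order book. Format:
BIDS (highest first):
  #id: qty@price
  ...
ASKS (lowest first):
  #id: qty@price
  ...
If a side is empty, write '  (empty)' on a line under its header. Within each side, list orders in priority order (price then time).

After op 1 [order #1] limit_sell(price=103, qty=4): fills=none; bids=[-] asks=[#1:4@103]
After op 2 [order #2] limit_buy(price=104, qty=9): fills=#2x#1:4@103; bids=[#2:5@104] asks=[-]
After op 3 [order #3] limit_buy(price=101, qty=7): fills=none; bids=[#2:5@104 #3:7@101] asks=[-]
After op 4 [order #4] limit_sell(price=100, qty=10): fills=#2x#4:5@104 #3x#4:5@101; bids=[#3:2@101] asks=[-]
After op 5 [order #5] limit_sell(price=96, qty=7): fills=#3x#5:2@101; bids=[-] asks=[#5:5@96]

Answer: BIDS (highest first):
  (empty)
ASKS (lowest first):
  #5: 5@96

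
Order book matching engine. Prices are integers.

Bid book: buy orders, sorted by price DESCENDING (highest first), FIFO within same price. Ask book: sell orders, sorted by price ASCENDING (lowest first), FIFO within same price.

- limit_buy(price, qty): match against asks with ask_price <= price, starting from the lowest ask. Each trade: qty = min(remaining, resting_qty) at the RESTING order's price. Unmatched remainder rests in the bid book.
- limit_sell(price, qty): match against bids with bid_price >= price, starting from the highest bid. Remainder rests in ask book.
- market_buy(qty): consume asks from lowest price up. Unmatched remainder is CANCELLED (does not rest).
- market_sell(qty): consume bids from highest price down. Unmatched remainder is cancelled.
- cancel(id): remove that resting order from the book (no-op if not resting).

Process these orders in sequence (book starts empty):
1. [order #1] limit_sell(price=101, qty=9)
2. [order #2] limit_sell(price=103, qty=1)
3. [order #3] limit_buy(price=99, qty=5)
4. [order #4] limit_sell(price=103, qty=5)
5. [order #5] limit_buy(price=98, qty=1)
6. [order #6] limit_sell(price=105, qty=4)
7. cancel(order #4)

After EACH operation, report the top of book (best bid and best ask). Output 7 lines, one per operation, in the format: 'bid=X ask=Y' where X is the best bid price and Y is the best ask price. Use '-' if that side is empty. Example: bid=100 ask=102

Answer: bid=- ask=101
bid=- ask=101
bid=99 ask=101
bid=99 ask=101
bid=99 ask=101
bid=99 ask=101
bid=99 ask=101

Derivation:
After op 1 [order #1] limit_sell(price=101, qty=9): fills=none; bids=[-] asks=[#1:9@101]
After op 2 [order #2] limit_sell(price=103, qty=1): fills=none; bids=[-] asks=[#1:9@101 #2:1@103]
After op 3 [order #3] limit_buy(price=99, qty=5): fills=none; bids=[#3:5@99] asks=[#1:9@101 #2:1@103]
After op 4 [order #4] limit_sell(price=103, qty=5): fills=none; bids=[#3:5@99] asks=[#1:9@101 #2:1@103 #4:5@103]
After op 5 [order #5] limit_buy(price=98, qty=1): fills=none; bids=[#3:5@99 #5:1@98] asks=[#1:9@101 #2:1@103 #4:5@103]
After op 6 [order #6] limit_sell(price=105, qty=4): fills=none; bids=[#3:5@99 #5:1@98] asks=[#1:9@101 #2:1@103 #4:5@103 #6:4@105]
After op 7 cancel(order #4): fills=none; bids=[#3:5@99 #5:1@98] asks=[#1:9@101 #2:1@103 #6:4@105]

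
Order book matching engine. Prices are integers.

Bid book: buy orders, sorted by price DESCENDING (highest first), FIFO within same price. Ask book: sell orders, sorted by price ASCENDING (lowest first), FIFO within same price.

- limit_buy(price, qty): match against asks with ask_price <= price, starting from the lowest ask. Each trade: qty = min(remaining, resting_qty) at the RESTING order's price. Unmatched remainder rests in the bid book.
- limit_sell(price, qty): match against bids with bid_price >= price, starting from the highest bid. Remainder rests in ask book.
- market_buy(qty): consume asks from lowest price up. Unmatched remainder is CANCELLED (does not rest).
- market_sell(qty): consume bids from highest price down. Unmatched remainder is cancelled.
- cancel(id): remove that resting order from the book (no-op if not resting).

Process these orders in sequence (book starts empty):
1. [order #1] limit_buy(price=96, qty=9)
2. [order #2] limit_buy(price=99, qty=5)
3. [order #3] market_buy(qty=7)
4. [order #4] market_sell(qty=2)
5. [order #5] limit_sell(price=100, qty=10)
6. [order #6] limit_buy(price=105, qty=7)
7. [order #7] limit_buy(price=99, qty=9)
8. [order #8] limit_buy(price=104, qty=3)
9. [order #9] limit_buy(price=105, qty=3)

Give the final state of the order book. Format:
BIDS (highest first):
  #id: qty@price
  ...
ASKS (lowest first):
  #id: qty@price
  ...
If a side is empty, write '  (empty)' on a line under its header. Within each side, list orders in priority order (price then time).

After op 1 [order #1] limit_buy(price=96, qty=9): fills=none; bids=[#1:9@96] asks=[-]
After op 2 [order #2] limit_buy(price=99, qty=5): fills=none; bids=[#2:5@99 #1:9@96] asks=[-]
After op 3 [order #3] market_buy(qty=7): fills=none; bids=[#2:5@99 #1:9@96] asks=[-]
After op 4 [order #4] market_sell(qty=2): fills=#2x#4:2@99; bids=[#2:3@99 #1:9@96] asks=[-]
After op 5 [order #5] limit_sell(price=100, qty=10): fills=none; bids=[#2:3@99 #1:9@96] asks=[#5:10@100]
After op 6 [order #6] limit_buy(price=105, qty=7): fills=#6x#5:7@100; bids=[#2:3@99 #1:9@96] asks=[#5:3@100]
After op 7 [order #7] limit_buy(price=99, qty=9): fills=none; bids=[#2:3@99 #7:9@99 #1:9@96] asks=[#5:3@100]
After op 8 [order #8] limit_buy(price=104, qty=3): fills=#8x#5:3@100; bids=[#2:3@99 #7:9@99 #1:9@96] asks=[-]
After op 9 [order #9] limit_buy(price=105, qty=3): fills=none; bids=[#9:3@105 #2:3@99 #7:9@99 #1:9@96] asks=[-]

Answer: BIDS (highest first):
  #9: 3@105
  #2: 3@99
  #7: 9@99
  #1: 9@96
ASKS (lowest first):
  (empty)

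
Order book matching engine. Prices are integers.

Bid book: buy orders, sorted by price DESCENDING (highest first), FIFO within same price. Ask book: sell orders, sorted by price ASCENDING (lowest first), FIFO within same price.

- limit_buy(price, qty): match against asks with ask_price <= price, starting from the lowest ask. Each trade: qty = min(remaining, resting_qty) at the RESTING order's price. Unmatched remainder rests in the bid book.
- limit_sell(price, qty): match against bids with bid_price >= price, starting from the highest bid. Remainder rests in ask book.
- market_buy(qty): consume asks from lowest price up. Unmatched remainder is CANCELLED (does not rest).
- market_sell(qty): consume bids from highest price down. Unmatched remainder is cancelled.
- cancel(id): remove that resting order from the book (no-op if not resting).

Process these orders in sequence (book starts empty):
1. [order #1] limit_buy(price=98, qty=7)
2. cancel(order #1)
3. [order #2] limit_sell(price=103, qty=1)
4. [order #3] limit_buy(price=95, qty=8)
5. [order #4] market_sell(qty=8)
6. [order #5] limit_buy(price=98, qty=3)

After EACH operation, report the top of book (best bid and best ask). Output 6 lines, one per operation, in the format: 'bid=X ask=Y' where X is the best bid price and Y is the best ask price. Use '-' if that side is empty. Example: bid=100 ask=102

After op 1 [order #1] limit_buy(price=98, qty=7): fills=none; bids=[#1:7@98] asks=[-]
After op 2 cancel(order #1): fills=none; bids=[-] asks=[-]
After op 3 [order #2] limit_sell(price=103, qty=1): fills=none; bids=[-] asks=[#2:1@103]
After op 4 [order #3] limit_buy(price=95, qty=8): fills=none; bids=[#3:8@95] asks=[#2:1@103]
After op 5 [order #4] market_sell(qty=8): fills=#3x#4:8@95; bids=[-] asks=[#2:1@103]
After op 6 [order #5] limit_buy(price=98, qty=3): fills=none; bids=[#5:3@98] asks=[#2:1@103]

Answer: bid=98 ask=-
bid=- ask=-
bid=- ask=103
bid=95 ask=103
bid=- ask=103
bid=98 ask=103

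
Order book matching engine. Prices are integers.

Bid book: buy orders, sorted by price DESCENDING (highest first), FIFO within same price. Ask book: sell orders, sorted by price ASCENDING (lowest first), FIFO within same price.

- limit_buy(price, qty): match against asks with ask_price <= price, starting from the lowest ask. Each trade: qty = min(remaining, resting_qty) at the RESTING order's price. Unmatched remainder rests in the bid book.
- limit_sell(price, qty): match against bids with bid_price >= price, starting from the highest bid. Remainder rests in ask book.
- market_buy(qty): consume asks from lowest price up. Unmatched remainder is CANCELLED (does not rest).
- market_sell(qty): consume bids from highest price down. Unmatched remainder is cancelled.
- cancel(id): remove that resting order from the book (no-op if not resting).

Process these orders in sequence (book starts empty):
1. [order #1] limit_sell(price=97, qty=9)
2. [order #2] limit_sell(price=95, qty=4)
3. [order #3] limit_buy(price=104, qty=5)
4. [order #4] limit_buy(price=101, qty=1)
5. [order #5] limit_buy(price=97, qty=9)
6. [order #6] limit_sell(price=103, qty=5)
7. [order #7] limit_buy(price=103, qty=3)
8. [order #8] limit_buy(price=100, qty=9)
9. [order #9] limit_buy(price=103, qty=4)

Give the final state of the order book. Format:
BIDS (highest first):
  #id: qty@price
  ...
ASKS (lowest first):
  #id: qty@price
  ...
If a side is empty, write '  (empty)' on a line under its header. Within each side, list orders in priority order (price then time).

After op 1 [order #1] limit_sell(price=97, qty=9): fills=none; bids=[-] asks=[#1:9@97]
After op 2 [order #2] limit_sell(price=95, qty=4): fills=none; bids=[-] asks=[#2:4@95 #1:9@97]
After op 3 [order #3] limit_buy(price=104, qty=5): fills=#3x#2:4@95 #3x#1:1@97; bids=[-] asks=[#1:8@97]
After op 4 [order #4] limit_buy(price=101, qty=1): fills=#4x#1:1@97; bids=[-] asks=[#1:7@97]
After op 5 [order #5] limit_buy(price=97, qty=9): fills=#5x#1:7@97; bids=[#5:2@97] asks=[-]
After op 6 [order #6] limit_sell(price=103, qty=5): fills=none; bids=[#5:2@97] asks=[#6:5@103]
After op 7 [order #7] limit_buy(price=103, qty=3): fills=#7x#6:3@103; bids=[#5:2@97] asks=[#6:2@103]
After op 8 [order #8] limit_buy(price=100, qty=9): fills=none; bids=[#8:9@100 #5:2@97] asks=[#6:2@103]
After op 9 [order #9] limit_buy(price=103, qty=4): fills=#9x#6:2@103; bids=[#9:2@103 #8:9@100 #5:2@97] asks=[-]

Answer: BIDS (highest first):
  #9: 2@103
  #8: 9@100
  #5: 2@97
ASKS (lowest first):
  (empty)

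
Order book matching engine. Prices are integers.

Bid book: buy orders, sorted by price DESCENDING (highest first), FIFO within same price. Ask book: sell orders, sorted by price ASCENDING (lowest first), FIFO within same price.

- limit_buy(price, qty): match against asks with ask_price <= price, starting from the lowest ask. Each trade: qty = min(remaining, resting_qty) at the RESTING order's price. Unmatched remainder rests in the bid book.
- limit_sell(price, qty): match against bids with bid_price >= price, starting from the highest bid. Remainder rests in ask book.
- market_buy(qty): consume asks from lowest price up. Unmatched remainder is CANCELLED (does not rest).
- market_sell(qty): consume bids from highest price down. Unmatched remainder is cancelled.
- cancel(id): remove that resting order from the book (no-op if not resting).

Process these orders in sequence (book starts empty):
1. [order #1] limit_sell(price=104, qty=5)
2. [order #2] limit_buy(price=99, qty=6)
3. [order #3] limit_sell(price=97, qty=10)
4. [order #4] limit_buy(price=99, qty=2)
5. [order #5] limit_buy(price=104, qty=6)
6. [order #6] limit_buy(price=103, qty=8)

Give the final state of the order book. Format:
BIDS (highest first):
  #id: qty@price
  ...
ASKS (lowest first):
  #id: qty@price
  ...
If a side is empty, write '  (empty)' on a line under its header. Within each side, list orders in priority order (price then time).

After op 1 [order #1] limit_sell(price=104, qty=5): fills=none; bids=[-] asks=[#1:5@104]
After op 2 [order #2] limit_buy(price=99, qty=6): fills=none; bids=[#2:6@99] asks=[#1:5@104]
After op 3 [order #3] limit_sell(price=97, qty=10): fills=#2x#3:6@99; bids=[-] asks=[#3:4@97 #1:5@104]
After op 4 [order #4] limit_buy(price=99, qty=2): fills=#4x#3:2@97; bids=[-] asks=[#3:2@97 #1:5@104]
After op 5 [order #5] limit_buy(price=104, qty=6): fills=#5x#3:2@97 #5x#1:4@104; bids=[-] asks=[#1:1@104]
After op 6 [order #6] limit_buy(price=103, qty=8): fills=none; bids=[#6:8@103] asks=[#1:1@104]

Answer: BIDS (highest first):
  #6: 8@103
ASKS (lowest first):
  #1: 1@104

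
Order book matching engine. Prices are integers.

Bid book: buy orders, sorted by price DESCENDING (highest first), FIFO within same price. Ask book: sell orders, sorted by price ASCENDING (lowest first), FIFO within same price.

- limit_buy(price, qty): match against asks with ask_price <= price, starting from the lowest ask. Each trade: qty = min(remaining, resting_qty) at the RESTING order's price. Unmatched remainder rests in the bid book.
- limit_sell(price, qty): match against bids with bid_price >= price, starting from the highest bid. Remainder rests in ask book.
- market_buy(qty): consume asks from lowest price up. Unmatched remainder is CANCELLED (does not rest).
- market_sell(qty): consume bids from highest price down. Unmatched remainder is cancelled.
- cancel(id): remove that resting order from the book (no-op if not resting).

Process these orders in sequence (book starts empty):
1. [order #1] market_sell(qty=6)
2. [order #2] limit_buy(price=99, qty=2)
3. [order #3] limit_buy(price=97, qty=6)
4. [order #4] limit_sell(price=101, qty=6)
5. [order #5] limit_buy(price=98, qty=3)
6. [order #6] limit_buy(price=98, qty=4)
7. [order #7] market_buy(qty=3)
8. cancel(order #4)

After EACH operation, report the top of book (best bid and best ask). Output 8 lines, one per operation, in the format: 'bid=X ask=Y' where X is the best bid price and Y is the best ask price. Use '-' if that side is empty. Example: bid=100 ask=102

Answer: bid=- ask=-
bid=99 ask=-
bid=99 ask=-
bid=99 ask=101
bid=99 ask=101
bid=99 ask=101
bid=99 ask=101
bid=99 ask=-

Derivation:
After op 1 [order #1] market_sell(qty=6): fills=none; bids=[-] asks=[-]
After op 2 [order #2] limit_buy(price=99, qty=2): fills=none; bids=[#2:2@99] asks=[-]
After op 3 [order #3] limit_buy(price=97, qty=6): fills=none; bids=[#2:2@99 #3:6@97] asks=[-]
After op 4 [order #4] limit_sell(price=101, qty=6): fills=none; bids=[#2:2@99 #3:6@97] asks=[#4:6@101]
After op 5 [order #5] limit_buy(price=98, qty=3): fills=none; bids=[#2:2@99 #5:3@98 #3:6@97] asks=[#4:6@101]
After op 6 [order #6] limit_buy(price=98, qty=4): fills=none; bids=[#2:2@99 #5:3@98 #6:4@98 #3:6@97] asks=[#4:6@101]
After op 7 [order #7] market_buy(qty=3): fills=#7x#4:3@101; bids=[#2:2@99 #5:3@98 #6:4@98 #3:6@97] asks=[#4:3@101]
After op 8 cancel(order #4): fills=none; bids=[#2:2@99 #5:3@98 #6:4@98 #3:6@97] asks=[-]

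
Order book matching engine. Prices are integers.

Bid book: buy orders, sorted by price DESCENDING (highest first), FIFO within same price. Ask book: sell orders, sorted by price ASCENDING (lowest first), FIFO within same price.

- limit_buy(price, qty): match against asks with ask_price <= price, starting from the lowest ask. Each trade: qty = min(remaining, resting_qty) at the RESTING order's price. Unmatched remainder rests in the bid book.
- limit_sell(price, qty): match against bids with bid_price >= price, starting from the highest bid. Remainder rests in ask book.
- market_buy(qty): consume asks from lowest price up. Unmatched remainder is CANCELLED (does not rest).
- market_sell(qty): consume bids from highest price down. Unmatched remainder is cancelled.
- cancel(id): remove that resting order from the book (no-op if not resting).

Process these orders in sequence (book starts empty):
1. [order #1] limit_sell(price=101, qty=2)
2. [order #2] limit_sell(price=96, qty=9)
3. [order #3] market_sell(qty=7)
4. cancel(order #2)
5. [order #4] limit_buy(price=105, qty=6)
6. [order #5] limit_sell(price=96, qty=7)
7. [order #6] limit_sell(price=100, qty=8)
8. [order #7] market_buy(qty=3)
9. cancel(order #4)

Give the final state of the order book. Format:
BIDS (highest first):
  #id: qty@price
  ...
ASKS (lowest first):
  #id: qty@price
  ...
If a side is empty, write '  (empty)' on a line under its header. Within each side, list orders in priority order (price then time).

After op 1 [order #1] limit_sell(price=101, qty=2): fills=none; bids=[-] asks=[#1:2@101]
After op 2 [order #2] limit_sell(price=96, qty=9): fills=none; bids=[-] asks=[#2:9@96 #1:2@101]
After op 3 [order #3] market_sell(qty=7): fills=none; bids=[-] asks=[#2:9@96 #1:2@101]
After op 4 cancel(order #2): fills=none; bids=[-] asks=[#1:2@101]
After op 5 [order #4] limit_buy(price=105, qty=6): fills=#4x#1:2@101; bids=[#4:4@105] asks=[-]
After op 6 [order #5] limit_sell(price=96, qty=7): fills=#4x#5:4@105; bids=[-] asks=[#5:3@96]
After op 7 [order #6] limit_sell(price=100, qty=8): fills=none; bids=[-] asks=[#5:3@96 #6:8@100]
After op 8 [order #7] market_buy(qty=3): fills=#7x#5:3@96; bids=[-] asks=[#6:8@100]
After op 9 cancel(order #4): fills=none; bids=[-] asks=[#6:8@100]

Answer: BIDS (highest first):
  (empty)
ASKS (lowest first):
  #6: 8@100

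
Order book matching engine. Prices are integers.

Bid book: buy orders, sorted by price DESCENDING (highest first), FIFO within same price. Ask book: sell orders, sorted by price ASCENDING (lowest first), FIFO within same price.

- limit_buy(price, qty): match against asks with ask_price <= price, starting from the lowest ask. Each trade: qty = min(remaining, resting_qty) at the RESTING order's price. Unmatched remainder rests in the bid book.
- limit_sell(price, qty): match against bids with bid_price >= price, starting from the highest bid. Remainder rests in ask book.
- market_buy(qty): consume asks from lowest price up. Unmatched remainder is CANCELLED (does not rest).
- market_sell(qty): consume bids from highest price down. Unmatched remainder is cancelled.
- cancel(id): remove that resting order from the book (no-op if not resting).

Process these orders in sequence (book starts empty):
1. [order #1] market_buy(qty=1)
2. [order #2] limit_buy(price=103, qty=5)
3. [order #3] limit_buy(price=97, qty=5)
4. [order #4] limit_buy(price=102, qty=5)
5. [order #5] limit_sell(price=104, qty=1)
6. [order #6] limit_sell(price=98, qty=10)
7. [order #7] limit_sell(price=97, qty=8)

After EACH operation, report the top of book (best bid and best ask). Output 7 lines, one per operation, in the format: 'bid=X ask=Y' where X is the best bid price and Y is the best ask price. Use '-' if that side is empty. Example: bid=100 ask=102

Answer: bid=- ask=-
bid=103 ask=-
bid=103 ask=-
bid=103 ask=-
bid=103 ask=104
bid=97 ask=104
bid=- ask=97

Derivation:
After op 1 [order #1] market_buy(qty=1): fills=none; bids=[-] asks=[-]
After op 2 [order #2] limit_buy(price=103, qty=5): fills=none; bids=[#2:5@103] asks=[-]
After op 3 [order #3] limit_buy(price=97, qty=5): fills=none; bids=[#2:5@103 #3:5@97] asks=[-]
After op 4 [order #4] limit_buy(price=102, qty=5): fills=none; bids=[#2:5@103 #4:5@102 #3:5@97] asks=[-]
After op 5 [order #5] limit_sell(price=104, qty=1): fills=none; bids=[#2:5@103 #4:5@102 #3:5@97] asks=[#5:1@104]
After op 6 [order #6] limit_sell(price=98, qty=10): fills=#2x#6:5@103 #4x#6:5@102; bids=[#3:5@97] asks=[#5:1@104]
After op 7 [order #7] limit_sell(price=97, qty=8): fills=#3x#7:5@97; bids=[-] asks=[#7:3@97 #5:1@104]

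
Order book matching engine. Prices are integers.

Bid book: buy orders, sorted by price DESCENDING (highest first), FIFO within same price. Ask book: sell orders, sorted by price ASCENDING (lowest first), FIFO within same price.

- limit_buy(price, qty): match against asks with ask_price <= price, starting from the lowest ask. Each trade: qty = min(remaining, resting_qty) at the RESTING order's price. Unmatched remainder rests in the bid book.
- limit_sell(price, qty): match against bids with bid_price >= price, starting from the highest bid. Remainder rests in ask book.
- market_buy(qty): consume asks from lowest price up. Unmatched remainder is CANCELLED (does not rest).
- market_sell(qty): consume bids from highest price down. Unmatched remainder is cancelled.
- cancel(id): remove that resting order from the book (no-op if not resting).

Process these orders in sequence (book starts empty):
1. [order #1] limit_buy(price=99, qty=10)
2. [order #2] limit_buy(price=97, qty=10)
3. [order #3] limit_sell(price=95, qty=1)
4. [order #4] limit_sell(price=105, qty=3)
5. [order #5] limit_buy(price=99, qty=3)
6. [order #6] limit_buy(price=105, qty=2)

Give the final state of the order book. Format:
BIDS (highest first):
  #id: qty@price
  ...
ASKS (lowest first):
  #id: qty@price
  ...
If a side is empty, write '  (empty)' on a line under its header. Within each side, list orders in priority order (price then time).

Answer: BIDS (highest first):
  #1: 9@99
  #5: 3@99
  #2: 10@97
ASKS (lowest first):
  #4: 1@105

Derivation:
After op 1 [order #1] limit_buy(price=99, qty=10): fills=none; bids=[#1:10@99] asks=[-]
After op 2 [order #2] limit_buy(price=97, qty=10): fills=none; bids=[#1:10@99 #2:10@97] asks=[-]
After op 3 [order #3] limit_sell(price=95, qty=1): fills=#1x#3:1@99; bids=[#1:9@99 #2:10@97] asks=[-]
After op 4 [order #4] limit_sell(price=105, qty=3): fills=none; bids=[#1:9@99 #2:10@97] asks=[#4:3@105]
After op 5 [order #5] limit_buy(price=99, qty=3): fills=none; bids=[#1:9@99 #5:3@99 #2:10@97] asks=[#4:3@105]
After op 6 [order #6] limit_buy(price=105, qty=2): fills=#6x#4:2@105; bids=[#1:9@99 #5:3@99 #2:10@97] asks=[#4:1@105]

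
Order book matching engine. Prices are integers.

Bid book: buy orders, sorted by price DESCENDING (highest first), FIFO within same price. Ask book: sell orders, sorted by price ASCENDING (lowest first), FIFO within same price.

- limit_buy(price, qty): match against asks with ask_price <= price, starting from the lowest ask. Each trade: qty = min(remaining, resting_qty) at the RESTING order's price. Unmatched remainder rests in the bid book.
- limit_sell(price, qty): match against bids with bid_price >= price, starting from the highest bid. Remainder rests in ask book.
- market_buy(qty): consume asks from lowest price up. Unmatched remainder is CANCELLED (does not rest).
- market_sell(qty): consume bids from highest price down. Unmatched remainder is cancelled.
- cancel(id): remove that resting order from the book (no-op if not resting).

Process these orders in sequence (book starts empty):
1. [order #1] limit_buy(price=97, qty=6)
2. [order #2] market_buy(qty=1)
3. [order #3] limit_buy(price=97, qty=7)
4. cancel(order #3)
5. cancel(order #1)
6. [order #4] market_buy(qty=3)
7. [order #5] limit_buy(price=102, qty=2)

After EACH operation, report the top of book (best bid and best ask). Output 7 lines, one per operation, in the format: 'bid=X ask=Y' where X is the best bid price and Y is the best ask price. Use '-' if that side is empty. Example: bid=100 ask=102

Answer: bid=97 ask=-
bid=97 ask=-
bid=97 ask=-
bid=97 ask=-
bid=- ask=-
bid=- ask=-
bid=102 ask=-

Derivation:
After op 1 [order #1] limit_buy(price=97, qty=6): fills=none; bids=[#1:6@97] asks=[-]
After op 2 [order #2] market_buy(qty=1): fills=none; bids=[#1:6@97] asks=[-]
After op 3 [order #3] limit_buy(price=97, qty=7): fills=none; bids=[#1:6@97 #3:7@97] asks=[-]
After op 4 cancel(order #3): fills=none; bids=[#1:6@97] asks=[-]
After op 5 cancel(order #1): fills=none; bids=[-] asks=[-]
After op 6 [order #4] market_buy(qty=3): fills=none; bids=[-] asks=[-]
After op 7 [order #5] limit_buy(price=102, qty=2): fills=none; bids=[#5:2@102] asks=[-]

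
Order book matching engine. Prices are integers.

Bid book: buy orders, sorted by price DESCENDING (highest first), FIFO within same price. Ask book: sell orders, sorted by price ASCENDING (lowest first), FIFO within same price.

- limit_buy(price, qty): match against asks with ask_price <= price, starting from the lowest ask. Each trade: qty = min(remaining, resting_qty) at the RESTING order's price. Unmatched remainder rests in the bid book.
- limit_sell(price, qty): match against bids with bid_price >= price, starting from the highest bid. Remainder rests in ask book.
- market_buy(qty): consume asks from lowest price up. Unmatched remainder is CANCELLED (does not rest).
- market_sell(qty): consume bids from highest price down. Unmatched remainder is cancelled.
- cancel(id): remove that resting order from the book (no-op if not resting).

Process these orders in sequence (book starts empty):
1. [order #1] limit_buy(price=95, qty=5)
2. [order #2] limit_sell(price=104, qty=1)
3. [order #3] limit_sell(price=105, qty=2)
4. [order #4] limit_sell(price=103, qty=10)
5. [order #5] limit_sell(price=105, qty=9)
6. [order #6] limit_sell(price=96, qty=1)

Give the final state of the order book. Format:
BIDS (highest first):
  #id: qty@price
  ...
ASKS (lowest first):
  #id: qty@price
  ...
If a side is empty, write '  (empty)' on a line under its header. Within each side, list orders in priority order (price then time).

Answer: BIDS (highest first):
  #1: 5@95
ASKS (lowest first):
  #6: 1@96
  #4: 10@103
  #2: 1@104
  #3: 2@105
  #5: 9@105

Derivation:
After op 1 [order #1] limit_buy(price=95, qty=5): fills=none; bids=[#1:5@95] asks=[-]
After op 2 [order #2] limit_sell(price=104, qty=1): fills=none; bids=[#1:5@95] asks=[#2:1@104]
After op 3 [order #3] limit_sell(price=105, qty=2): fills=none; bids=[#1:5@95] asks=[#2:1@104 #3:2@105]
After op 4 [order #4] limit_sell(price=103, qty=10): fills=none; bids=[#1:5@95] asks=[#4:10@103 #2:1@104 #3:2@105]
After op 5 [order #5] limit_sell(price=105, qty=9): fills=none; bids=[#1:5@95] asks=[#4:10@103 #2:1@104 #3:2@105 #5:9@105]
After op 6 [order #6] limit_sell(price=96, qty=1): fills=none; bids=[#1:5@95] asks=[#6:1@96 #4:10@103 #2:1@104 #3:2@105 #5:9@105]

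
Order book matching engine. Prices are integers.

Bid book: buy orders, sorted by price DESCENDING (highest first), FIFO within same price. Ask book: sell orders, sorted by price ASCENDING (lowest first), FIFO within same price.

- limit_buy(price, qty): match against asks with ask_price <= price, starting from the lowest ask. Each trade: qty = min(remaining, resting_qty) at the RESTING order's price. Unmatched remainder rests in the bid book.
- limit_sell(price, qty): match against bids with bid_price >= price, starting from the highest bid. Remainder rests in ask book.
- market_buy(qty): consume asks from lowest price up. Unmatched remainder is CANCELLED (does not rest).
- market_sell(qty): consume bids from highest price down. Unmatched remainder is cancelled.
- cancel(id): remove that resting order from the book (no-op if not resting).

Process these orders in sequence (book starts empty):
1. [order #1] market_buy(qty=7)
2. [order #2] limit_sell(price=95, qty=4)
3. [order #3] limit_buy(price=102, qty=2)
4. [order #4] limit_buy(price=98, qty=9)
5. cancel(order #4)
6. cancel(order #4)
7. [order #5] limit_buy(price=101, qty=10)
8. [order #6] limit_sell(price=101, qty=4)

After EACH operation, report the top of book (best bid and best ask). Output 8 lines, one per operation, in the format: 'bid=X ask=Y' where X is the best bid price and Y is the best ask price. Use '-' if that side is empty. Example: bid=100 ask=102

Answer: bid=- ask=-
bid=- ask=95
bid=- ask=95
bid=98 ask=-
bid=- ask=-
bid=- ask=-
bid=101 ask=-
bid=101 ask=-

Derivation:
After op 1 [order #1] market_buy(qty=7): fills=none; bids=[-] asks=[-]
After op 2 [order #2] limit_sell(price=95, qty=4): fills=none; bids=[-] asks=[#2:4@95]
After op 3 [order #3] limit_buy(price=102, qty=2): fills=#3x#2:2@95; bids=[-] asks=[#2:2@95]
After op 4 [order #4] limit_buy(price=98, qty=9): fills=#4x#2:2@95; bids=[#4:7@98] asks=[-]
After op 5 cancel(order #4): fills=none; bids=[-] asks=[-]
After op 6 cancel(order #4): fills=none; bids=[-] asks=[-]
After op 7 [order #5] limit_buy(price=101, qty=10): fills=none; bids=[#5:10@101] asks=[-]
After op 8 [order #6] limit_sell(price=101, qty=4): fills=#5x#6:4@101; bids=[#5:6@101] asks=[-]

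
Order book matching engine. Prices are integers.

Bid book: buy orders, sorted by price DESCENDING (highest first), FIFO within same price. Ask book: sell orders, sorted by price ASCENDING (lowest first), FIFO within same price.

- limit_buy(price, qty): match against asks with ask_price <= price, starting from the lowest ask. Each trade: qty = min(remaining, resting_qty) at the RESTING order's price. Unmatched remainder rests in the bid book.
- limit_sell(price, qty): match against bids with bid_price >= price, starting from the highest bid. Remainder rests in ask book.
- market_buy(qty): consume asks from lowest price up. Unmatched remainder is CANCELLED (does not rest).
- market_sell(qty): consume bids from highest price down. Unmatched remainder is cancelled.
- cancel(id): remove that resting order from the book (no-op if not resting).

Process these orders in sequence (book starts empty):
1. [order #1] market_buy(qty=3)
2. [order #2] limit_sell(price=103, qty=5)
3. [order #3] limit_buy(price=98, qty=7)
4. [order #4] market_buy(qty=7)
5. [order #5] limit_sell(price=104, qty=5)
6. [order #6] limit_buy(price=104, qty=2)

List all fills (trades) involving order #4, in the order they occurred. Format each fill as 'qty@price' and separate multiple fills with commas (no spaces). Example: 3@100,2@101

Answer: 5@103

Derivation:
After op 1 [order #1] market_buy(qty=3): fills=none; bids=[-] asks=[-]
After op 2 [order #2] limit_sell(price=103, qty=5): fills=none; bids=[-] asks=[#2:5@103]
After op 3 [order #3] limit_buy(price=98, qty=7): fills=none; bids=[#3:7@98] asks=[#2:5@103]
After op 4 [order #4] market_buy(qty=7): fills=#4x#2:5@103; bids=[#3:7@98] asks=[-]
After op 5 [order #5] limit_sell(price=104, qty=5): fills=none; bids=[#3:7@98] asks=[#5:5@104]
After op 6 [order #6] limit_buy(price=104, qty=2): fills=#6x#5:2@104; bids=[#3:7@98] asks=[#5:3@104]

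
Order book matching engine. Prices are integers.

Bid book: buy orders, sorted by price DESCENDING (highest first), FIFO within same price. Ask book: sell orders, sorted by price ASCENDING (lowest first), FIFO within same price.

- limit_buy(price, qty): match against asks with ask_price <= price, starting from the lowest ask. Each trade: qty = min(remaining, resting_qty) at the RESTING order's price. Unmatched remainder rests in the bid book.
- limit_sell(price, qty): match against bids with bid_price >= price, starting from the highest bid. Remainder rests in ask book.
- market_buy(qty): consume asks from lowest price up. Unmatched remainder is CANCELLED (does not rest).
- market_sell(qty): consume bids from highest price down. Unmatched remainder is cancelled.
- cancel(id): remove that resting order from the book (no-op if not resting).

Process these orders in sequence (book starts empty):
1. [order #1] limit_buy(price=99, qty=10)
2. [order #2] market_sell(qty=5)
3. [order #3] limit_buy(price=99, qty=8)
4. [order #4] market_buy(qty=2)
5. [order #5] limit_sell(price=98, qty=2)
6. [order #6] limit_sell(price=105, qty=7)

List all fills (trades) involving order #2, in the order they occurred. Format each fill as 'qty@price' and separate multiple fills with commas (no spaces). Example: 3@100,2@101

After op 1 [order #1] limit_buy(price=99, qty=10): fills=none; bids=[#1:10@99] asks=[-]
After op 2 [order #2] market_sell(qty=5): fills=#1x#2:5@99; bids=[#1:5@99] asks=[-]
After op 3 [order #3] limit_buy(price=99, qty=8): fills=none; bids=[#1:5@99 #3:8@99] asks=[-]
After op 4 [order #4] market_buy(qty=2): fills=none; bids=[#1:5@99 #3:8@99] asks=[-]
After op 5 [order #5] limit_sell(price=98, qty=2): fills=#1x#5:2@99; bids=[#1:3@99 #3:8@99] asks=[-]
After op 6 [order #6] limit_sell(price=105, qty=7): fills=none; bids=[#1:3@99 #3:8@99] asks=[#6:7@105]

Answer: 5@99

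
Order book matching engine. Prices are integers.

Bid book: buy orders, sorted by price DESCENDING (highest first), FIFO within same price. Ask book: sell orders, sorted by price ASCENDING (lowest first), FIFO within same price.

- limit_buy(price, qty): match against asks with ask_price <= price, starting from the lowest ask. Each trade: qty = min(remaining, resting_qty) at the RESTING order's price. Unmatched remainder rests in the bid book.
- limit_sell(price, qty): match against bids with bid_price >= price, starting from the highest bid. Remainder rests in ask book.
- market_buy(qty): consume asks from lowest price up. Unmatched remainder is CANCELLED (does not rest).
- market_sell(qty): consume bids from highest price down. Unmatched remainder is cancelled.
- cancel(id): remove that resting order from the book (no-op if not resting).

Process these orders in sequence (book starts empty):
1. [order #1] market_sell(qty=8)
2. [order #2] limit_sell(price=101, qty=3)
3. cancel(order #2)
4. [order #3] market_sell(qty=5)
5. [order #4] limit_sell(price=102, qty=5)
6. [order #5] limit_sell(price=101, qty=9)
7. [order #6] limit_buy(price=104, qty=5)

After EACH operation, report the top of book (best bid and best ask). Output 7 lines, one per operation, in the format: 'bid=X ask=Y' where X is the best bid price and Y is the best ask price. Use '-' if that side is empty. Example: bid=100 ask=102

Answer: bid=- ask=-
bid=- ask=101
bid=- ask=-
bid=- ask=-
bid=- ask=102
bid=- ask=101
bid=- ask=101

Derivation:
After op 1 [order #1] market_sell(qty=8): fills=none; bids=[-] asks=[-]
After op 2 [order #2] limit_sell(price=101, qty=3): fills=none; bids=[-] asks=[#2:3@101]
After op 3 cancel(order #2): fills=none; bids=[-] asks=[-]
After op 4 [order #3] market_sell(qty=5): fills=none; bids=[-] asks=[-]
After op 5 [order #4] limit_sell(price=102, qty=5): fills=none; bids=[-] asks=[#4:5@102]
After op 6 [order #5] limit_sell(price=101, qty=9): fills=none; bids=[-] asks=[#5:9@101 #4:5@102]
After op 7 [order #6] limit_buy(price=104, qty=5): fills=#6x#5:5@101; bids=[-] asks=[#5:4@101 #4:5@102]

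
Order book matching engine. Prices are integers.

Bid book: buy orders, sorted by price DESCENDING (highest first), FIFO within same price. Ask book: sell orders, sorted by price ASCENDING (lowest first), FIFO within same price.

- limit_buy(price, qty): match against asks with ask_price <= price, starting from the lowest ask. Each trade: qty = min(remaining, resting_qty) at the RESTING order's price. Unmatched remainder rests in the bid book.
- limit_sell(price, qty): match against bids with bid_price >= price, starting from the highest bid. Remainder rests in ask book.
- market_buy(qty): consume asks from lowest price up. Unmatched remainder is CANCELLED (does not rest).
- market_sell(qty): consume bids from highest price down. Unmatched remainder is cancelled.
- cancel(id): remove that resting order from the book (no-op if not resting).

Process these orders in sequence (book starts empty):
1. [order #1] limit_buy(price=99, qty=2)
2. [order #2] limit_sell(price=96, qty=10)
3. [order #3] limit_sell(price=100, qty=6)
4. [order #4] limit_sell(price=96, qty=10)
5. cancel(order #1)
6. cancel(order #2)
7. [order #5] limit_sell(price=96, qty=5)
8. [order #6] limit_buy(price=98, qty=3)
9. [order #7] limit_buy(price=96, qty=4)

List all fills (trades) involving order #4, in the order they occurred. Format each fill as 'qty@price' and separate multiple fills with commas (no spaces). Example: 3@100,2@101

After op 1 [order #1] limit_buy(price=99, qty=2): fills=none; bids=[#1:2@99] asks=[-]
After op 2 [order #2] limit_sell(price=96, qty=10): fills=#1x#2:2@99; bids=[-] asks=[#2:8@96]
After op 3 [order #3] limit_sell(price=100, qty=6): fills=none; bids=[-] asks=[#2:8@96 #3:6@100]
After op 4 [order #4] limit_sell(price=96, qty=10): fills=none; bids=[-] asks=[#2:8@96 #4:10@96 #3:6@100]
After op 5 cancel(order #1): fills=none; bids=[-] asks=[#2:8@96 #4:10@96 #3:6@100]
After op 6 cancel(order #2): fills=none; bids=[-] asks=[#4:10@96 #3:6@100]
After op 7 [order #5] limit_sell(price=96, qty=5): fills=none; bids=[-] asks=[#4:10@96 #5:5@96 #3:6@100]
After op 8 [order #6] limit_buy(price=98, qty=3): fills=#6x#4:3@96; bids=[-] asks=[#4:7@96 #5:5@96 #3:6@100]
After op 9 [order #7] limit_buy(price=96, qty=4): fills=#7x#4:4@96; bids=[-] asks=[#4:3@96 #5:5@96 #3:6@100]

Answer: 3@96,4@96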